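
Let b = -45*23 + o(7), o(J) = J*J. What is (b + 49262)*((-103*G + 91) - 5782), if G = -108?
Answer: 262283508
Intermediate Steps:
o(J) = J²
b = -986 (b = -45*23 + 7² = -1035 + 49 = -986)
(b + 49262)*((-103*G + 91) - 5782) = (-986 + 49262)*((-103*(-108) + 91) - 5782) = 48276*((11124 + 91) - 5782) = 48276*(11215 - 5782) = 48276*5433 = 262283508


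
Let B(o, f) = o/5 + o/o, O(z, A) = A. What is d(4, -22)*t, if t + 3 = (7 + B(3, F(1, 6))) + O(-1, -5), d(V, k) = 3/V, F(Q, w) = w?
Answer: 9/20 ≈ 0.45000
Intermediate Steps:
B(o, f) = 1 + o/5 (B(o, f) = o*(⅕) + 1 = o/5 + 1 = 1 + o/5)
t = ⅗ (t = -3 + ((7 + (1 + (⅕)*3)) - 5) = -3 + ((7 + (1 + ⅗)) - 5) = -3 + ((7 + 8/5) - 5) = -3 + (43/5 - 5) = -3 + 18/5 = ⅗ ≈ 0.60000)
d(4, -22)*t = (3/4)*(⅗) = (3*(¼))*(⅗) = (¾)*(⅗) = 9/20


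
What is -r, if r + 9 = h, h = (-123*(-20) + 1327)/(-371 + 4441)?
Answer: 32843/4070 ≈ 8.0695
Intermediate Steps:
h = 3787/4070 (h = (2460 + 1327)/4070 = 3787*(1/4070) = 3787/4070 ≈ 0.93047)
r = -32843/4070 (r = -9 + 3787/4070 = -32843/4070 ≈ -8.0695)
-r = -1*(-32843/4070) = 32843/4070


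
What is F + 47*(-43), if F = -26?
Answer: -2047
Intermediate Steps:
F + 47*(-43) = -26 + 47*(-43) = -26 - 2021 = -2047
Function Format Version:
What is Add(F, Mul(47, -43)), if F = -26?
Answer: -2047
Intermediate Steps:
Add(F, Mul(47, -43)) = Add(-26, Mul(47, -43)) = Add(-26, -2021) = -2047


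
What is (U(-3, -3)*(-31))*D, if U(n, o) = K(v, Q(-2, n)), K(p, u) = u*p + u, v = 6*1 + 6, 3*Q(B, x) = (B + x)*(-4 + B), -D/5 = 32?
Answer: 644800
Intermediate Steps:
D = -160 (D = -5*32 = -160)
Q(B, x) = (-4 + B)*(B + x)/3 (Q(B, x) = ((B + x)*(-4 + B))/3 = ((-4 + B)*(B + x))/3 = (-4 + B)*(B + x)/3)
v = 12 (v = 6 + 6 = 12)
K(p, u) = u + p*u (K(p, u) = p*u + u = u + p*u)
U(n, o) = 52 - 26*n (U(n, o) = (-4/3*(-2) - 4*n/3 + (1/3)*(-2)**2 + (1/3)*(-2)*n)*(1 + 12) = (8/3 - 4*n/3 + (1/3)*4 - 2*n/3)*13 = (8/3 - 4*n/3 + 4/3 - 2*n/3)*13 = (4 - 2*n)*13 = 52 - 26*n)
(U(-3, -3)*(-31))*D = ((52 - 26*(-3))*(-31))*(-160) = ((52 + 78)*(-31))*(-160) = (130*(-31))*(-160) = -4030*(-160) = 644800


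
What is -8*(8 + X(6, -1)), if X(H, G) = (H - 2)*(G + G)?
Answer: 0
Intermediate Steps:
X(H, G) = 2*G*(-2 + H) (X(H, G) = (-2 + H)*(2*G) = 2*G*(-2 + H))
-8*(8 + X(6, -1)) = -8*(8 + 2*(-1)*(-2 + 6)) = -8*(8 + 2*(-1)*4) = -8*(8 - 8) = -8*0 = 0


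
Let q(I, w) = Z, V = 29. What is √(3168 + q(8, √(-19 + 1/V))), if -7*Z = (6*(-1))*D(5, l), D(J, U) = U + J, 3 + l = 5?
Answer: 23*√6 ≈ 56.338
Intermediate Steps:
l = 2 (l = -3 + 5 = 2)
D(J, U) = J + U
Z = 6 (Z = -6*(-1)*(5 + 2)/7 = -(-6)*7/7 = -⅐*(-42) = 6)
q(I, w) = 6
√(3168 + q(8, √(-19 + 1/V))) = √(3168 + 6) = √3174 = 23*√6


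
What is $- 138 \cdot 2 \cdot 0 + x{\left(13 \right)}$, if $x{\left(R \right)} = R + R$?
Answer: $26$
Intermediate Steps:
$x{\left(R \right)} = 2 R$
$- 138 \cdot 2 \cdot 0 + x{\left(13 \right)} = - 138 \cdot 2 \cdot 0 + 2 \cdot 13 = \left(-138\right) 0 + 26 = 0 + 26 = 26$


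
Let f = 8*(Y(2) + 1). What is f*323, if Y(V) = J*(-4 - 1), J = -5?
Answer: 67184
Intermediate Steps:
Y(V) = 25 (Y(V) = -5*(-4 - 1) = -5*(-5) = 25)
f = 208 (f = 8*(25 + 1) = 8*26 = 208)
f*323 = 208*323 = 67184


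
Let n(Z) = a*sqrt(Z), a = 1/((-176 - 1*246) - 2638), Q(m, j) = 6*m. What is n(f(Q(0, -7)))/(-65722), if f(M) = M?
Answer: 0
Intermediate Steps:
a = -1/3060 (a = 1/((-176 - 246) - 2638) = 1/(-422 - 2638) = 1/(-3060) = -1/3060 ≈ -0.00032680)
n(Z) = -sqrt(Z)/3060
n(f(Q(0, -7)))/(-65722) = -sqrt(6*0)/3060/(-65722) = -sqrt(0)/3060*(-1/65722) = -1/3060*0*(-1/65722) = 0*(-1/65722) = 0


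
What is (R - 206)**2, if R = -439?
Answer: 416025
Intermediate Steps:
(R - 206)**2 = (-439 - 206)**2 = (-645)**2 = 416025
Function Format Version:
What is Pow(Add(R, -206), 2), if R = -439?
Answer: 416025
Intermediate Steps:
Pow(Add(R, -206), 2) = Pow(Add(-439, -206), 2) = Pow(-645, 2) = 416025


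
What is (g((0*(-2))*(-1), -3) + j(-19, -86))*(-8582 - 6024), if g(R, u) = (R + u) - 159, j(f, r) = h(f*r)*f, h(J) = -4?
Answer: 1256116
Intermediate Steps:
j(f, r) = -4*f
g(R, u) = -159 + R + u
(g((0*(-2))*(-1), -3) + j(-19, -86))*(-8582 - 6024) = ((-159 + (0*(-2))*(-1) - 3) - 4*(-19))*(-8582 - 6024) = ((-159 + 0*(-1) - 3) + 76)*(-14606) = ((-159 + 0 - 3) + 76)*(-14606) = (-162 + 76)*(-14606) = -86*(-14606) = 1256116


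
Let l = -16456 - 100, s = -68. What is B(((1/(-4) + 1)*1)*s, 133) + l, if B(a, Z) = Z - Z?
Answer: -16556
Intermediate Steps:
B(a, Z) = 0
l = -16556
B(((1/(-4) + 1)*1)*s, 133) + l = 0 - 16556 = -16556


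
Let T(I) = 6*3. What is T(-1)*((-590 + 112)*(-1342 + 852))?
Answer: 4215960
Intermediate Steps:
T(I) = 18
T(-1)*((-590 + 112)*(-1342 + 852)) = 18*((-590 + 112)*(-1342 + 852)) = 18*(-478*(-490)) = 18*234220 = 4215960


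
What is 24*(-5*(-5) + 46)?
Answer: 1704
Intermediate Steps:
24*(-5*(-5) + 46) = 24*(25 + 46) = 24*71 = 1704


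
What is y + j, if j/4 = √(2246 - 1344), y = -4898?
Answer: -4898 + 4*√902 ≈ -4777.9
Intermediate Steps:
j = 4*√902 (j = 4*√(2246 - 1344) = 4*√902 ≈ 120.13)
y + j = -4898 + 4*√902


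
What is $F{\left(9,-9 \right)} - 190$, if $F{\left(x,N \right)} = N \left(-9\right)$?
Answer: $-109$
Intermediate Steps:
$F{\left(x,N \right)} = - 9 N$
$F{\left(9,-9 \right)} - 190 = \left(-9\right) \left(-9\right) - 190 = 81 - 190 = -109$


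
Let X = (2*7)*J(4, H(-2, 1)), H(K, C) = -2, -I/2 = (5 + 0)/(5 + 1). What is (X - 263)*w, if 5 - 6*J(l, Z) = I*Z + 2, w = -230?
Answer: 546020/9 ≈ 60669.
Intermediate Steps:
I = -5/3 (I = -2*(5 + 0)/(5 + 1) = -10/6 = -2*⅚ = -5/3 ≈ -1.6667)
J(l, Z) = ½ + 5*Z/18 (J(l, Z) = ⅚ - (-5*Z/3 + 2)/6 = ⅚ - (2 - 5*Z/3)/6 = ⅚ + (-⅓ + 5*Z/18) = ½ + 5*Z/18)
X = -7/9 (X = (2*7)*(½ + (5/18)*(-2)) = 14*(½ - 5/9) = 14*(-1/18) = -7/9 ≈ -0.77778)
(X - 263)*w = (-7/9 - 263)*(-230) = -2374/9*(-230) = 546020/9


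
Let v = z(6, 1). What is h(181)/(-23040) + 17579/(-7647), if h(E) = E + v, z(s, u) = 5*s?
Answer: -135544559/58728960 ≈ -2.3080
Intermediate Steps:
v = 30 (v = 5*6 = 30)
h(E) = 30 + E (h(E) = E + 30 = 30 + E)
h(181)/(-23040) + 17579/(-7647) = (30 + 181)/(-23040) + 17579/(-7647) = 211*(-1/23040) + 17579*(-1/7647) = -211/23040 - 17579/7647 = -135544559/58728960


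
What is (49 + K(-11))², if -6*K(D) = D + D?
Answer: 24964/9 ≈ 2773.8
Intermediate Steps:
K(D) = -D/3 (K(D) = -(D + D)/6 = -D/3)
(49 + K(-11))² = (49 - ⅓*(-11))² = (49 + 11/3)² = (158/3)² = 24964/9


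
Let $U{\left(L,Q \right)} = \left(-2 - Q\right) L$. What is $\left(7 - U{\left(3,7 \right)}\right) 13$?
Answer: $442$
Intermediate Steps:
$U{\left(L,Q \right)} = L \left(-2 - Q\right)$
$\left(7 - U{\left(3,7 \right)}\right) 13 = \left(7 - \left(-1\right) 3 \left(2 + 7\right)\right) 13 = \left(7 - \left(-1\right) 3 \cdot 9\right) 13 = \left(7 - -27\right) 13 = \left(7 + 27\right) 13 = 34 \cdot 13 = 442$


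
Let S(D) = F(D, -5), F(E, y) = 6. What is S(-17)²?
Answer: 36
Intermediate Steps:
S(D) = 6
S(-17)² = 6² = 36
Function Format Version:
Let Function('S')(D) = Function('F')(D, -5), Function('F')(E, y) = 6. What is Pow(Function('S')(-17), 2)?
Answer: 36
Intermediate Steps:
Function('S')(D) = 6
Pow(Function('S')(-17), 2) = Pow(6, 2) = 36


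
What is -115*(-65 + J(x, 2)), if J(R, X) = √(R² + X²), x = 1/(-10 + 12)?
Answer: 7475 - 115*√17/2 ≈ 7237.9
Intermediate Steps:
x = ½ (x = 1/2 = ½ ≈ 0.50000)
-115*(-65 + J(x, 2)) = -115*(-65 + √((½)² + 2²)) = -115*(-65 + √(¼ + 4)) = -115*(-65 + √(17/4)) = -115*(-65 + √17/2) = 7475 - 115*√17/2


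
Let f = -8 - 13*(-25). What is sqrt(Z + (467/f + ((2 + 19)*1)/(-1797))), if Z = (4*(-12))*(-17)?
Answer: sqrt(29474027001086)/189883 ≈ 28.591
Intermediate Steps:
Z = 816 (Z = -48*(-17) = 816)
f = 317 (f = -8 + 325 = 317)
sqrt(Z + (467/f + ((2 + 19)*1)/(-1797))) = sqrt(816 + (467/317 + ((2 + 19)*1)/(-1797))) = sqrt(816 + (467*(1/317) + (21*1)*(-1/1797))) = sqrt(816 + (467/317 + 21*(-1/1797))) = sqrt(816 + (467/317 - 7/599)) = sqrt(816 + 277514/189883) = sqrt(155222042/189883) = sqrt(29474027001086)/189883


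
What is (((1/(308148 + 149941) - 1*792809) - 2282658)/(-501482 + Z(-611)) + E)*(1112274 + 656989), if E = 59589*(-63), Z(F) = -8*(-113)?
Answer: -58579627465345773697366/8819587517 ≈ -6.6420e+12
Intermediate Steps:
Z(F) = 904
E = -3754107
(((1/(308148 + 149941) - 1*792809) - 2282658)/(-501482 + Z(-611)) + E)*(1112274 + 656989) = (((1/(308148 + 149941) - 1*792809) - 2282658)/(-501482 + 904) - 3754107)*(1112274 + 656989) = (((1/458089 - 792809) - 2282658)/(-500578) - 3754107)*1769263 = (((1/458089 - 792809) - 2282658)*(-1/500578) - 3754107)*1769263 = ((-363177082000/458089 - 2282658)*(-1/500578) - 3754107)*1769263 = (-1408837602562/458089*(-1/500578) - 3754107)*1769263 = (54186061637/8819587517 - 3754107)*1769263 = -33109621048620682/8819587517*1769263 = -58579627465345773697366/8819587517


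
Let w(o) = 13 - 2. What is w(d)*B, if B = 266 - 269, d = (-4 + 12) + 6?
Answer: -33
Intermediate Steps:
d = 14 (d = 8 + 6 = 14)
w(o) = 11
B = -3
w(d)*B = 11*(-3) = -33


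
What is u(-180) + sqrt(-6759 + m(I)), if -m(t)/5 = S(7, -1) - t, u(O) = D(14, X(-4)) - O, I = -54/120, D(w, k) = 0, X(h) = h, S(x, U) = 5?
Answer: 180 + I*sqrt(27145)/2 ≈ 180.0 + 82.379*I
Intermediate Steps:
I = -9/20 (I = -54/120 = -1*9/20 = -9/20 ≈ -0.45000)
u(O) = -O (u(O) = 0 - O = -O)
m(t) = -25 + 5*t (m(t) = -5*(5 - t) = -25 + 5*t)
u(-180) + sqrt(-6759 + m(I)) = -1*(-180) + sqrt(-6759 + (-25 + 5*(-9/20))) = 180 + sqrt(-6759 + (-25 - 9/4)) = 180 + sqrt(-6759 - 109/4) = 180 + sqrt(-27145/4) = 180 + I*sqrt(27145)/2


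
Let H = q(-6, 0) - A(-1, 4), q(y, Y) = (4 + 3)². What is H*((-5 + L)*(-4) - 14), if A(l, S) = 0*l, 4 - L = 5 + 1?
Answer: 686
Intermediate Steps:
L = -2 (L = 4 - (5 + 1) = 4 - 1*6 = 4 - 6 = -2)
q(y, Y) = 49 (q(y, Y) = 7² = 49)
A(l, S) = 0
H = 49 (H = 49 - 1*0 = 49 + 0 = 49)
H*((-5 + L)*(-4) - 14) = 49*((-5 - 2)*(-4) - 14) = 49*(-7*(-4) - 14) = 49*(28 - 14) = 49*14 = 686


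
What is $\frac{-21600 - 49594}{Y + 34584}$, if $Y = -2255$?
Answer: $- \frac{71194}{32329} \approx -2.2022$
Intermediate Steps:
$\frac{-21600 - 49594}{Y + 34584} = \frac{-21600 - 49594}{-2255 + 34584} = - \frac{71194}{32329}$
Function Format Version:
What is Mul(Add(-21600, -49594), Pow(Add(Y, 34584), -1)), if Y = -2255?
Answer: Rational(-71194, 32329) ≈ -2.2022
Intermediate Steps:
Mul(Add(-21600, -49594), Pow(Add(Y, 34584), -1)) = Mul(Add(-21600, -49594), Pow(Add(-2255, 34584), -1)) = Mul(-71194, Pow(32329, -1)) = Mul(-71194, Rational(1, 32329)) = Rational(-71194, 32329)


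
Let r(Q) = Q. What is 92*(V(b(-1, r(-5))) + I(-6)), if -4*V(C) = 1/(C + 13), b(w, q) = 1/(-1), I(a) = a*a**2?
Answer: -238487/12 ≈ -19874.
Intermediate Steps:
I(a) = a**3
b(w, q) = -1 (b(w, q) = 1*(-1) = -1)
V(C) = -1/(4*(13 + C)) (V(C) = -1/(4*(C + 13)) = -1/(4*(13 + C)))
92*(V(b(-1, r(-5))) + I(-6)) = 92*(-1/(52 + 4*(-1)) + (-6)**3) = 92*(-1/(52 - 4) - 216) = 92*(-1/48 - 216) = 92*(-10369/48) = -238487/12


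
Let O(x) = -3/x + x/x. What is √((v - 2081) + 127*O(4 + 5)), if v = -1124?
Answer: I*√28083/3 ≈ 55.86*I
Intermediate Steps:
O(x) = 1 - 3/x (O(x) = -3/x + 1 = 1 - 3/x)
√((v - 2081) + 127*O(4 + 5)) = √((-1124 - 2081) + 127*((-3 + (4 + 5))/(4 + 5))) = √(-3205 + 127*((-3 + 9)/9)) = √(-3205 + 127*((⅑)*6)) = √(-3205 + 127*(⅔)) = √(-3205 + 254/3) = √(-9361/3) = I*√28083/3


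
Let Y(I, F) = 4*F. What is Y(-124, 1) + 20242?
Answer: 20246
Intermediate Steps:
Y(-124, 1) + 20242 = 4*1 + 20242 = 4 + 20242 = 20246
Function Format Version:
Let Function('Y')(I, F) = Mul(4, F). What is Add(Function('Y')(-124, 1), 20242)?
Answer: 20246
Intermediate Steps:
Add(Function('Y')(-124, 1), 20242) = Add(Mul(4, 1), 20242) = Add(4, 20242) = 20246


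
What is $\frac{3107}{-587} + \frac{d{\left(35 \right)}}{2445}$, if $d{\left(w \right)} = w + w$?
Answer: $- \frac{1511105}{287043} \approx -5.2644$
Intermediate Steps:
$d{\left(w \right)} = 2 w$
$\frac{3107}{-587} + \frac{d{\left(35 \right)}}{2445} = \frac{3107}{-587} + \frac{2 \cdot 35}{2445} = 3107 \left(- \frac{1}{587}\right) + 70 \cdot \frac{1}{2445} = - \frac{3107}{587} + \frac{14}{489} = - \frac{1511105}{287043}$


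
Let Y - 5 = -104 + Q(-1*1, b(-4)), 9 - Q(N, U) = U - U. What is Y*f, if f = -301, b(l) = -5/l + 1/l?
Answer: 27090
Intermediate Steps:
b(l) = -4/l (b(l) = -5/l + 1/l = -4/l)
Q(N, U) = 9 (Q(N, U) = 9 - (U - U) = 9 - 1*0 = 9 + 0 = 9)
Y = -90 (Y = 5 + (-104 + 9) = 5 - 95 = -90)
Y*f = -90*(-301) = 27090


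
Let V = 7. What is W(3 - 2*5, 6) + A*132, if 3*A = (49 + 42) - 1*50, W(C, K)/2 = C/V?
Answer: 1802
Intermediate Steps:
W(C, K) = 2*C/7 (W(C, K) = 2*(C/7) = 2*C/7)
A = 41/3 (A = ((49 + 42) - 1*50)/3 = (91 - 50)/3 = (⅓)*41 = 41/3 ≈ 13.667)
W(3 - 2*5, 6) + A*132 = 2*(3 - 2*5)/7 + (41/3)*132 = 2*(3 - 10)/7 + 1804 = (2/7)*(-7) + 1804 = -2 + 1804 = 1802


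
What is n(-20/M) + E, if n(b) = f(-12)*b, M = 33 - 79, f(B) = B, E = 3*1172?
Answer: 80748/23 ≈ 3510.8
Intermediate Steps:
E = 3516
M = -46
n(b) = -12*b
n(-20/M) + E = -(-240)/(-46) + 3516 = -(-240)*(-1)/46 + 3516 = -12*10/23 + 3516 = -120/23 + 3516 = 80748/23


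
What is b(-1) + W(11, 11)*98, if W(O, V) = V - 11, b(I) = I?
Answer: -1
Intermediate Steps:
W(O, V) = -11 + V
b(-1) + W(11, 11)*98 = -1 + (-11 + 11)*98 = -1 + 0*98 = -1 + 0 = -1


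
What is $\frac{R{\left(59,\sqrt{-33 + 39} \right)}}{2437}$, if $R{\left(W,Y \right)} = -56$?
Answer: $- \frac{56}{2437} \approx -0.022979$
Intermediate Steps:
$\frac{R{\left(59,\sqrt{-33 + 39} \right)}}{2437} = - \frac{56}{2437}$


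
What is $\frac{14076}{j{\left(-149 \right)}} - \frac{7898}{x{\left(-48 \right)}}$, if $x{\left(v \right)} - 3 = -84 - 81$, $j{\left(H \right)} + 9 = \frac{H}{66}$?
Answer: $- \frac{72316189}{60183} \approx -1201.6$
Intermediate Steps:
$j{\left(H \right)} = -9 + \frac{H}{66}$
$x{\left(v \right)} = -162$ ($x{\left(v \right)} = 3 - 165 = -162$)
$\frac{14076}{j{\left(-149 \right)}} - \frac{7898}{x{\left(-48 \right)}} = \frac{14076}{-9 + \frac{1}{66} \left(-149\right)} - \frac{7898}{-162} = \frac{14076}{-9 - \frac{149}{66}} - - \frac{3949}{81} = \frac{14076}{- \frac{743}{66}} + \frac{3949}{81} = 14076 \left(- \frac{66}{743}\right) + \frac{3949}{81} = - \frac{929016}{743} + \frac{3949}{81} = - \frac{72316189}{60183}$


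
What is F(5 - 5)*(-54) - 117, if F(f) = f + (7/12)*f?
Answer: -117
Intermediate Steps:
F(f) = 19*f/12 (F(f) = f + (7*(1/12))*f = f + 7*f/12 = 19*f/12)
F(5 - 5)*(-54) - 117 = (19*(5 - 5)/12)*(-54) - 117 = ((19/12)*0)*(-54) - 117 = 0*(-54) - 117 = 0 - 117 = -117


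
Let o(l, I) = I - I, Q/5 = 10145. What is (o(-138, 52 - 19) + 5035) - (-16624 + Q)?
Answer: -29066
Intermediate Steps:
Q = 50725 (Q = 5*10145 = 50725)
o(l, I) = 0
(o(-138, 52 - 19) + 5035) - (-16624 + Q) = (0 + 5035) - (-16624 + 50725) = 5035 - 1*34101 = 5035 - 34101 = -29066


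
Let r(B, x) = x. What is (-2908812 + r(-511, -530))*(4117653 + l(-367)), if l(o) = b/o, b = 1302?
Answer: -4396531730894358/367 ≈ -1.1980e+13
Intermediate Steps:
l(o) = 1302/o
(-2908812 + r(-511, -530))*(4117653 + l(-367)) = (-2908812 - 530)*(4117653 + 1302/(-367)) = -2909342*(4117653 + 1302*(-1/367)) = -2909342*(4117653 - 1302/367) = -2909342*1511177349/367 = -4396531730894358/367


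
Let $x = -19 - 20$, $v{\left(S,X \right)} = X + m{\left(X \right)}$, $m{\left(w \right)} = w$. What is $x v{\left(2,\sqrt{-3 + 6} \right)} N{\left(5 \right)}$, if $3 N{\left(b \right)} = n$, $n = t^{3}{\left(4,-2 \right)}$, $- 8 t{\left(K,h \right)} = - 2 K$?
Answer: $- 26 \sqrt{3} \approx -45.033$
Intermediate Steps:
$v{\left(S,X \right)} = 2 X$ ($v{\left(S,X \right)} = X + X = 2 X$)
$x = -39$
$t{\left(K,h \right)} = \frac{K}{4}$ ($t{\left(K,h \right)} = - \frac{\left(-2\right) K}{8} = \frac{K}{4}$)
$n = 1$ ($n = \left(\frac{1}{4} \cdot 4\right)^{3} = 1^{3} = 1$)
$N{\left(b \right)} = \frac{1}{3}$ ($N{\left(b \right)} = \frac{1}{3} \cdot 1 = \frac{1}{3}$)
$x v{\left(2,\sqrt{-3 + 6} \right)} N{\left(5 \right)} = - 39 \cdot 2 \sqrt{-3 + 6} \cdot \frac{1}{3} = - 39 \cdot 2 \sqrt{3} \cdot \frac{1}{3} = - 78 \sqrt{3} \cdot \frac{1}{3} = - 26 \sqrt{3}$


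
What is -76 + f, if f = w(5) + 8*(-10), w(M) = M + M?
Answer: -146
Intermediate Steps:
w(M) = 2*M
f = -70 (f = 2*5 + 8*(-10) = 10 - 80 = -70)
-76 + f = -76 - 70 = -146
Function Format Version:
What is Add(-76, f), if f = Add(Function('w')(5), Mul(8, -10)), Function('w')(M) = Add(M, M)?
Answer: -146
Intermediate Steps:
Function('w')(M) = Mul(2, M)
f = -70 (f = Add(Mul(2, 5), Mul(8, -10)) = Add(10, -80) = -70)
Add(-76, f) = Add(-76, -70) = -146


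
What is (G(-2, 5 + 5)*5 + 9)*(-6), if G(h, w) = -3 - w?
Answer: 336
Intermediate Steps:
(G(-2, 5 + 5)*5 + 9)*(-6) = ((-3 - (5 + 5))*5 + 9)*(-6) = ((-3 - 1*10)*5 + 9)*(-6) = ((-3 - 10)*5 + 9)*(-6) = (-13*5 + 9)*(-6) = (-65 + 9)*(-6) = -56*(-6) = 336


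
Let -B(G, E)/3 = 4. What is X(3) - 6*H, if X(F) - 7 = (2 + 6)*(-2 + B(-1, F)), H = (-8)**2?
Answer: -489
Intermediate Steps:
H = 64
B(G, E) = -12 (B(G, E) = -3*4 = -12)
X(F) = -105 (X(F) = 7 + (2 + 6)*(-2 - 12) = 7 + 8*(-14) = 7 - 112 = -105)
X(3) - 6*H = -105 - 6*64 = -105 - 384 = -489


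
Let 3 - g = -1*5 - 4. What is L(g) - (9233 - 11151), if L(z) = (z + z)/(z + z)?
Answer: 1919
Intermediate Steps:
g = 12 (g = 3 - (-1*5 - 4) = 3 - (-5 - 4) = 3 - 1*(-9) = 3 + 9 = 12)
L(z) = 1 (L(z) = (2*z)/((2*z)) = (2*z)*(1/(2*z)) = 1)
L(g) - (9233 - 11151) = 1 - (9233 - 11151) = 1 - 1*(-1918) = 1 + 1918 = 1919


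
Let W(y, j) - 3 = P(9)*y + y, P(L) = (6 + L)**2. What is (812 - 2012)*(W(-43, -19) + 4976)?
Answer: 5686800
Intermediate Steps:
W(y, j) = 3 + 226*y (W(y, j) = 3 + ((6 + 9)**2*y + y) = 3 + (15**2*y + y) = 3 + (225*y + y) = 3 + 226*y)
(812 - 2012)*(W(-43, -19) + 4976) = (812 - 2012)*((3 + 226*(-43)) + 4976) = -1200*((3 - 9718) + 4976) = -1200*(-9715 + 4976) = -1200*(-4739) = 5686800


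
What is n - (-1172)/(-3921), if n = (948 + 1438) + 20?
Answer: 9432754/3921 ≈ 2405.7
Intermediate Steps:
n = 2406 (n = 2386 + 20 = 2406)
n - (-1172)/(-3921) = 2406 - (-1172)/(-3921) = 2406 - (-1172)*(-1)/3921 = 2406 - 1*1172/3921 = 2406 - 1172/3921 = 9432754/3921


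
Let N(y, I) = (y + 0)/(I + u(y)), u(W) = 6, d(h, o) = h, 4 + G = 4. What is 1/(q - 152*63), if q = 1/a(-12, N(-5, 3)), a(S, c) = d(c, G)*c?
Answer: -25/239319 ≈ -0.00010446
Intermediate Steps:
G = 0 (G = -4 + 4 = 0)
N(y, I) = y/(6 + I) (N(y, I) = (y + 0)/(I + 6) = y/(6 + I))
a(S, c) = c**2 (a(S, c) = c*c = c**2)
q = 81/25 (q = 1/((-5/(6 + 3))**2) = 1/((-5/9)**2) = 1/(25/81) = 81/25 ≈ 3.2400)
1/(q - 152*63) = 1/(81/25 - 152*63) = 1/(81/25 - 9576) = 1/(-239319/25) = -25/239319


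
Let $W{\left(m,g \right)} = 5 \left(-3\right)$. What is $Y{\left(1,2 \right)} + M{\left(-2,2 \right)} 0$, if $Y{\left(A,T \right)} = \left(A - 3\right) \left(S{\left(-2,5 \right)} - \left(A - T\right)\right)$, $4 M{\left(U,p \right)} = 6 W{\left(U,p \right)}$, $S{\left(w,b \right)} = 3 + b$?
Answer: $-18$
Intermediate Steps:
$W{\left(m,g \right)} = -15$
$M{\left(U,p \right)} = - \frac{45}{2}$ ($M{\left(U,p \right)} = \frac{6 \left(-15\right)}{4} = \frac{1}{4} \left(-90\right) = - \frac{45}{2}$)
$Y{\left(A,T \right)} = \left(-3 + A\right) \left(8 + T - A\right)$ ($Y{\left(A,T \right)} = \left(A - 3\right) \left(\left(3 + 5\right) - \left(A - T\right)\right) = \left(-3 + A\right) \left(8 - \left(A - T\right)\right) = \left(-3 + A\right) \left(8 + T - A\right)$)
$Y{\left(1,2 \right)} + M{\left(-2,2 \right)} 0 = \left(-24 - 1^{2} - 6 + 11 \cdot 1 + 1 \cdot 2\right) - 0 = \left(-24 - 1 - 6 + 11 + 2\right) + 0 = -18 + 0 = -18$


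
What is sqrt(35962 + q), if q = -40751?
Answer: I*sqrt(4789) ≈ 69.203*I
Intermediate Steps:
sqrt(35962 + q) = sqrt(35962 - 40751) = sqrt(-4789) = I*sqrt(4789)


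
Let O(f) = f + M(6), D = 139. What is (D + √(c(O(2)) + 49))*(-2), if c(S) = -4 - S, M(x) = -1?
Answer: -278 - 4*√11 ≈ -291.27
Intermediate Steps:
O(f) = -1 + f (O(f) = f - 1 = -1 + f)
(D + √(c(O(2)) + 49))*(-2) = (139 + √((-4 - (-1 + 2)) + 49))*(-2) = (139 + √((-4 - 1*1) + 49))*(-2) = (139 + √((-4 - 1) + 49))*(-2) = (139 + √(-5 + 49))*(-2) = (139 + √44)*(-2) = (139 + 2*√11)*(-2) = -278 - 4*√11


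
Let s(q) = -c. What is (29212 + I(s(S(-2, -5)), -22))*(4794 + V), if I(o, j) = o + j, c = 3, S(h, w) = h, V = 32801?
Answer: 1097285265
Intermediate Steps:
s(q) = -3 (s(q) = -1*3 = -3)
I(o, j) = j + o
(29212 + I(s(S(-2, -5)), -22))*(4794 + V) = (29212 + (-22 - 3))*(4794 + 32801) = (29212 - 25)*37595 = 29187*37595 = 1097285265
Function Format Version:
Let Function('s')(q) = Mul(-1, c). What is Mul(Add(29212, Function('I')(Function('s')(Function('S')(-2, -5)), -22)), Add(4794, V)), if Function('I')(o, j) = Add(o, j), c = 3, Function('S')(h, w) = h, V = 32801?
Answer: 1097285265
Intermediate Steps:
Function('s')(q) = -3 (Function('s')(q) = Mul(-1, 3) = -3)
Function('I')(o, j) = Add(j, o)
Mul(Add(29212, Function('I')(Function('s')(Function('S')(-2, -5)), -22)), Add(4794, V)) = Mul(Add(29212, Add(-22, -3)), Add(4794, 32801)) = Mul(Add(29212, -25), 37595) = Mul(29187, 37595) = 1097285265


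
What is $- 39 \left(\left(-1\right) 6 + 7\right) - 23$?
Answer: $-62$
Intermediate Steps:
$- 39 \left(\left(-1\right) 6 + 7\right) - 23 = - 39 \left(-6 + 7\right) - 23 = \left(-39\right) 1 - 23 = -39 - 23 = -62$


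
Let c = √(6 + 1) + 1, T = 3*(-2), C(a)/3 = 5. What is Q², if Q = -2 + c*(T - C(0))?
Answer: 3616 + 966*√7 ≈ 6171.8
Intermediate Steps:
C(a) = 15 (C(a) = 3*5 = 15)
T = -6
c = 1 + √7 (c = √7 + 1 = 1 + √7 ≈ 3.6458)
Q = -23 - 21*√7 (Q = -2 + (1 + √7)*(-6 - 1*15) = -2 + (1 + √7)*(-6 - 15) = -2 + (1 + √7)*(-21) = -2 + (-21 - 21*√7) = -23 - 21*√7 ≈ -78.561)
Q² = (-23 - 21*√7)²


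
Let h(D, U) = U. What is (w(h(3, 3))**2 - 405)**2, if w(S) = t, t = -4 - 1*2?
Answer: 136161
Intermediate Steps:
t = -6 (t = -4 - 2 = -6)
w(S) = -6
(w(h(3, 3))**2 - 405)**2 = ((-6)**2 - 405)**2 = (36 - 405)**2 = (-369)**2 = 136161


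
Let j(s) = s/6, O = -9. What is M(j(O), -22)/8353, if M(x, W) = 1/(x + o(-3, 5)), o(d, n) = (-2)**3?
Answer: -2/158707 ≈ -1.2602e-5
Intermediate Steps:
o(d, n) = -8
j(s) = s/6 (j(s) = s*(1/6) = s/6)
M(x, W) = 1/(-8 + x) (M(x, W) = 1/(x - 8) = 1/(-8 + x))
M(j(O), -22)/8353 = 1/((-8 + (1/6)*(-9))*8353) = (1/8353)/(-8 - 3/2) = (1/8353)/(-19/2) = -2/19*1/8353 = -2/158707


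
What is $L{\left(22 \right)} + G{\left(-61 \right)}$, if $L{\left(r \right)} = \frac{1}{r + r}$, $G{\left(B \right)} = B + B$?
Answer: $- \frac{5367}{44} \approx -121.98$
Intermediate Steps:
$G{\left(B \right)} = 2 B$
$L{\left(r \right)} = \frac{1}{2 r}$
$L{\left(22 \right)} + G{\left(-61 \right)} = \frac{1}{2 \cdot 22} + 2 \left(-61\right) = \frac{1}{2} \cdot \frac{1}{22} - 122 = \frac{1}{44} - 122 = - \frac{5367}{44}$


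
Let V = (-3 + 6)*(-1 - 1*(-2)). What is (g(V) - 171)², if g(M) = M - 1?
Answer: 28561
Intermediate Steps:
V = 3 (V = 3*(-1 + 2) = 3*1 = 3)
g(M) = -1 + M
(g(V) - 171)² = ((-1 + 3) - 171)² = (2 - 171)² = (-169)² = 28561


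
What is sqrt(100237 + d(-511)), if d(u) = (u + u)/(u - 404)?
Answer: sqrt(83921857455)/915 ≈ 316.60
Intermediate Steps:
d(u) = 2*u/(-404 + u) (d(u) = (2*u)/(-404 + u) = 2*u/(-404 + u))
sqrt(100237 + d(-511)) = sqrt(100237 + 2*(-511)/(-404 - 511)) = sqrt(100237 + 2*(-511)/(-915)) = sqrt(100237 + 2*(-511)*(-1/915)) = sqrt(100237 + 1022/915) = sqrt(91717877/915) = sqrt(83921857455)/915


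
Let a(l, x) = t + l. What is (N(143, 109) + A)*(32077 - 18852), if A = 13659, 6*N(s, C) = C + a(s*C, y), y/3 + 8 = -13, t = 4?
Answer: 645737075/3 ≈ 2.1525e+8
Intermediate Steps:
y = -63 (y = -24 + 3*(-13) = -24 - 39 = -63)
a(l, x) = 4 + l
N(s, C) = ⅔ + C/6 + C*s/6 (N(s, C) = (C + (4 + s*C))/6 = (C + (4 + C*s))/6 = (4 + C + C*s)/6 = ⅔ + C/6 + C*s/6)
(N(143, 109) + A)*(32077 - 18852) = ((⅔ + (⅙)*109 + (⅙)*109*143) + 13659)*(32077 - 18852) = ((⅔ + 109/6 + 15587/6) + 13659)*13225 = (7850/3 + 13659)*13225 = (48827/3)*13225 = 645737075/3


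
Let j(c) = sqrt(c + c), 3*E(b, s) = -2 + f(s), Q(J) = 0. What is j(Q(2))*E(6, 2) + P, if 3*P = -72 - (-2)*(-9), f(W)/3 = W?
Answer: -30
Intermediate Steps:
f(W) = 3*W
E(b, s) = -2/3 + s (E(b, s) = (-2 + 3*s)/3 = -2/3 + s)
j(c) = sqrt(2)*sqrt(c) (j(c) = sqrt(2*c) = sqrt(2)*sqrt(c))
P = -30 (P = (-72 - (-2)*(-9))/3 = (-72 - 1*18)/3 = (-72 - 18)/3 = (1/3)*(-90) = -30)
j(Q(2))*E(6, 2) + P = (sqrt(2)*sqrt(0))*(-2/3 + 2) - 30 = (sqrt(2)*0)*(4/3) - 30 = 0*(4/3) - 30 = 0 - 30 = -30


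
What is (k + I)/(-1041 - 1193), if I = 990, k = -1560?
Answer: 285/1117 ≈ 0.25515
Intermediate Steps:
(k + I)/(-1041 - 1193) = (-1560 + 990)/(-1041 - 1193) = -570/(-2234) = -570*(-1/2234) = 285/1117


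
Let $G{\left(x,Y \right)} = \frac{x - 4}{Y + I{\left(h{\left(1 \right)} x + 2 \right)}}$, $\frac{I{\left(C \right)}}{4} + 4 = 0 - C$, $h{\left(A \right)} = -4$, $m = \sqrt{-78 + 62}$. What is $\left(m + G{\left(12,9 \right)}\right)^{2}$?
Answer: $- \frac{501200}{31329} + \frac{64 i}{177} \approx -15.998 + 0.36158 i$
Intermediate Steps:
$m = 4 i$ ($m = \sqrt{-16} = 4 i \approx 4.0 i$)
$I{\left(C \right)} = -16 - 4 C$ ($I{\left(C \right)} = -16 + 4 \left(0 - C\right) = -16 + 4 \left(- C\right) = -16 - 4 C$)
$G{\left(x,Y \right)} = \frac{-4 + x}{-24 + Y + 16 x}$ ($G{\left(x,Y \right)} = \frac{x - 4}{Y - \left(16 + 4 \left(- 4 x + 2\right)\right)} = \frac{-4 + x}{Y - \left(16 + 4 \left(2 - 4 x\right)\right)} = \frac{-4 + x}{Y + \left(-16 + \left(-8 + 16 x\right)\right)} = \frac{-4 + x}{Y + \left(-24 + 16 x\right)} = \frac{-4 + x}{-24 + Y + 16 x}$)
$\left(m + G{\left(12,9 \right)}\right)^{2} = \left(4 i + \frac{4 - 12}{24 - 9 - 192}\right)^{2} = \left(4 i + \frac{1}{-177} \left(-8\right)\right)^{2} = \left(4 i - - \frac{8}{177}\right)^{2} = \left(4 i + \frac{8}{177}\right)^{2} = \left(\frac{8}{177} + 4 i\right)^{2}$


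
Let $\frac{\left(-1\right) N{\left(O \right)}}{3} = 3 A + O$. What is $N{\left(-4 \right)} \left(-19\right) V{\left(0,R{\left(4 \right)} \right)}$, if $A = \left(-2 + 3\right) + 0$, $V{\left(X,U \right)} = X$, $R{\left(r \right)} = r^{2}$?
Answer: $0$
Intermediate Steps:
$A = 1$ ($A = 1 + 0 = 1$)
$N{\left(O \right)} = -9 - 3 O$ ($N{\left(O \right)} = - 3 \left(3 \cdot 1 + O\right) = - 3 \left(3 + O\right) = -9 - 3 O$)
$N{\left(-4 \right)} \left(-19\right) V{\left(0,R{\left(4 \right)} \right)} = \left(-9 - -12\right) \left(-19\right) 0 = \left(-9 + 12\right) \left(-19\right) 0 = 3 \left(-19\right) 0 = \left(-57\right) 0 = 0$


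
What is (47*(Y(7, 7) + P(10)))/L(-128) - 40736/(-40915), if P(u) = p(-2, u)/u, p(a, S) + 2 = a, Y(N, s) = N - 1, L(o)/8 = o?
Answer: 7736209/10474240 ≈ 0.73859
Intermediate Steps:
L(o) = 8*o
Y(N, s) = -1 + N
p(a, S) = -2 + a
P(u) = -4/u (P(u) = (-2 - 2)/u = -4/u)
(47*(Y(7, 7) + P(10)))/L(-128) - 40736/(-40915) = (47*((-1 + 7) - 4/10))/((8*(-128))) - 40736/(-40915) = (47*(6 - 4*1/10))/(-1024) - 40736*(-1/40915) = (47*(6 - 2/5))*(-1/1024) + 40736/40915 = (47*(28/5))*(-1/1024) + 40736/40915 = (1316/5)*(-1/1024) + 40736/40915 = -329/1280 + 40736/40915 = 7736209/10474240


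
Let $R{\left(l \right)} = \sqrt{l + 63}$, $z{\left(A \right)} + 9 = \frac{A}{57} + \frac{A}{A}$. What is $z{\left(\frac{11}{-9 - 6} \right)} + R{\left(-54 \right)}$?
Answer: $- \frac{4286}{855} \approx -5.0129$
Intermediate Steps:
$z{\left(A \right)} = -8 + \frac{A}{57}$ ($z{\left(A \right)} = -9 + \left(\frac{A}{57} + \frac{A}{A}\right) = -9 + \left(A \frac{1}{57} + 1\right) = -9 + \left(\frac{A}{57} + 1\right) = -9 + \left(1 + \frac{A}{57}\right) = -8 + \frac{A}{57}$)
$R{\left(l \right)} = \sqrt{63 + l}$
$z{\left(\frac{11}{-9 - 6} \right)} + R{\left(-54 \right)} = \left(-8 + \frac{11 \frac{1}{-9 - 6}}{57}\right) + \sqrt{63 - 54} = \left(-8 + \frac{11 \frac{1}{-15}}{57}\right) + \sqrt{9} = \left(-8 + \frac{11 \left(- \frac{1}{15}\right)}{57}\right) + 3 = \left(-8 + \frac{1}{57} \left(- \frac{11}{15}\right)\right) + 3 = \left(-8 - \frac{11}{855}\right) + 3 = - \frac{6851}{855} + 3 = - \frac{4286}{855}$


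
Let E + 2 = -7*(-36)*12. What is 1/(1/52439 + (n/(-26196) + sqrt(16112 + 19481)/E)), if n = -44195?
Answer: 7268599837141949759356524/12246126771807220735071709 - 1425651037886292390648*sqrt(35593)/12246126771807220735071709 ≈ 0.57158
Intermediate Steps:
E = 3022 (E = -2 - 7*(-36)*12 = -2 + 252*12 = -2 + 3024 = 3022)
1/(1/52439 + (n/(-26196) + sqrt(16112 + 19481)/E)) = 1/(1/52439 + (-44195/(-26196) + sqrt(16112 + 19481)/3022)) = 1/(1/52439 + (-44195*(-1/26196) + sqrt(35593)*(1/3022))) = 1/(1/52439 + (44195/26196 + sqrt(35593)/3022)) = 1/(2317567801/1373692044 + sqrt(35593)/3022)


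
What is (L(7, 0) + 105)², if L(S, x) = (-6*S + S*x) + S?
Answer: 4900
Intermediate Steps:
L(S, x) = -5*S + S*x
(L(7, 0) + 105)² = (7*(-5 + 0) + 105)² = (7*(-5) + 105)² = (-35 + 105)² = 70² = 4900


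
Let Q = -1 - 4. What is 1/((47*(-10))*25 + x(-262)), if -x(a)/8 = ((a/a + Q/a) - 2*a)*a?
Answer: 1/1088690 ≈ 9.1854e-7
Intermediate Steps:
Q = -5
x(a) = -8*a*(1 - 5/a - 2*a) (x(a) = -8*((a/a - 5/a) - 2*a)*a = -8*((1 - 5/a) - 2*a)*a = -8*(1 - 5/a - 2*a)*a = -8*a*(1 - 5/a - 2*a))
1/((47*(-10))*25 + x(-262)) = 1/((47*(-10))*25 + (40 - 8*(-262) + 16*(-262)**2)) = 1/(-470*25 + (40 + 2096 + 16*68644)) = 1/(-11750 + (40 + 2096 + 1098304)) = 1/(-11750 + 1100440) = 1/1088690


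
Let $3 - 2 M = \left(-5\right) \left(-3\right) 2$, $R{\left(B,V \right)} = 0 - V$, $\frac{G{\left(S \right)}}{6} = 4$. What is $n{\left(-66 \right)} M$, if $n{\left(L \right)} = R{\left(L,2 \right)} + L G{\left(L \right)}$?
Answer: $21411$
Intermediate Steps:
$G{\left(S \right)} = 24$ ($G{\left(S \right)} = 6 \cdot 4 = 24$)
$R{\left(B,V \right)} = - V$
$M = - \frac{27}{2}$ ($M = \frac{3}{2} - \frac{\left(-5\right) \left(-3\right) 2}{2} = \frac{3}{2} - \frac{15 \cdot 2}{2} = \frac{3}{2} - 15 = - \frac{27}{2} \approx -13.5$)
$n{\left(L \right)} = -2 + 24 L$ ($n{\left(L \right)} = \left(-1\right) 2 + L 24 = -2 + 24 L$)
$n{\left(-66 \right)} M = \left(-2 + 24 \left(-66\right)\right) \left(- \frac{27}{2}\right) = \left(-2 - 1584\right) \left(- \frac{27}{2}\right) = \left(-1586\right) \left(- \frac{27}{2}\right) = 21411$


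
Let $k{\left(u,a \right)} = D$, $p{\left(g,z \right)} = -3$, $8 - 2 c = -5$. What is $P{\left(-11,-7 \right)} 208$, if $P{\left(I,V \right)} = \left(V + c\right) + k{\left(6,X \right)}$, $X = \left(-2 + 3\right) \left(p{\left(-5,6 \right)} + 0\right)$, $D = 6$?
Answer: $1144$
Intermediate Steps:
$c = \frac{13}{2}$ ($c = 4 - - \frac{5}{2} = 4 + \frac{5}{2} = \frac{13}{2} \approx 6.5$)
$X = -3$ ($X = \left(-2 + 3\right) \left(-3 + 0\right) = 1 \left(-3\right) = -3$)
$k{\left(u,a \right)} = 6$
$P{\left(I,V \right)} = \frac{25}{2} + V$ ($P{\left(I,V \right)} = \left(V + \frac{13}{2}\right) + 6 = \left(\frac{13}{2} + V\right) + 6 = \frac{25}{2} + V$)
$P{\left(-11,-7 \right)} 208 = \left(\frac{25}{2} - 7\right) 208 = \frac{11}{2} \cdot 208 = 1144$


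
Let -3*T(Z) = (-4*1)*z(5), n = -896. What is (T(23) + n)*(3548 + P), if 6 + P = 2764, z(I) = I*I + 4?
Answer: -5406344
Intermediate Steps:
z(I) = 4 + I² (z(I) = I² + 4 = 4 + I²)
P = 2758 (P = -6 + 2764 = 2758)
T(Z) = 116/3 (T(Z) = -(-4*1)*(4 + 5²)/3 = -(-4)*(4 + 25)/3 = -(-4)*29/3 = -⅓*(-116) = 116/3)
(T(23) + n)*(3548 + P) = (116/3 - 896)*(3548 + 2758) = -2572/3*6306 = -5406344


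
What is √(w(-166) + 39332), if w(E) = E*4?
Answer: 2*√9667 ≈ 196.64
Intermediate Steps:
w(E) = 4*E
√(w(-166) + 39332) = √(4*(-166) + 39332) = √(-664 + 39332) = √38668 = 2*√9667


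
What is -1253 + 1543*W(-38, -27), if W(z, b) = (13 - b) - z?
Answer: 119101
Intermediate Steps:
W(z, b) = 13 - b - z
-1253 + 1543*W(-38, -27) = -1253 + 1543*(13 - 1*(-27) - 1*(-38)) = -1253 + 1543*(13 + 27 + 38) = -1253 + 1543*78 = -1253 + 120354 = 119101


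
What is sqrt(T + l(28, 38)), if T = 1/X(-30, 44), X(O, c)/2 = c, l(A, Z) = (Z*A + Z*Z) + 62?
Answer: 3*sqrt(552838)/44 ≈ 50.695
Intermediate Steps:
l(A, Z) = 62 + Z**2 + A*Z (l(A, Z) = (A*Z + Z**2) + 62 = (Z**2 + A*Z) + 62 = 62 + Z**2 + A*Z)
X(O, c) = 2*c
T = 1/88 (T = 1/(2*44) = 1/88 ≈ 0.011364)
sqrt(T + l(28, 38)) = sqrt(1/88 + (62 + 38**2 + 28*38)) = sqrt(1/88 + (62 + 1444 + 1064)) = sqrt(1/88 + 2570) = sqrt(226161/88) = 3*sqrt(552838)/44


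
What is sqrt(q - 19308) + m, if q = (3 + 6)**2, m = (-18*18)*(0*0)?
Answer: I*sqrt(19227) ≈ 138.66*I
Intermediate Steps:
m = 0 (m = -324*0 = 0)
q = 81 (q = 9**2 = 81)
sqrt(q - 19308) + m = sqrt(81 - 19308) + 0 = sqrt(-19227) + 0 = I*sqrt(19227) + 0 = I*sqrt(19227)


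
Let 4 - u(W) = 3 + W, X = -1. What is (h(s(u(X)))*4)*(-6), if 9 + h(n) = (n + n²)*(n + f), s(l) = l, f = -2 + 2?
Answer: -72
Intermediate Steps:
f = 0
u(W) = 1 - W (u(W) = 4 - (3 + W) = 4 + (-3 - W) = 1 - W)
h(n) = -9 + n*(n + n²) (h(n) = -9 + (n + n²)*(n + 0) = -9 + (n + n²)*n = -9 + n*(n + n²))
(h(s(u(X)))*4)*(-6) = ((-9 + (1 - 1*(-1))² + (1 - 1*(-1))³)*4)*(-6) = ((-9 + (1 + 1)² + (1 + 1)³)*4)*(-6) = ((-9 + 2² + 2³)*4)*(-6) = ((-9 + 4 + 8)*4)*(-6) = (3*4)*(-6) = 12*(-6) = -72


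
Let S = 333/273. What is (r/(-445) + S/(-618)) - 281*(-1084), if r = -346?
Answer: 2541003899531/8341970 ≈ 3.0461e+5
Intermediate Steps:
S = 111/91 (S = 333*(1/273) = 111/91 ≈ 1.2198)
(r/(-445) + S/(-618)) - 281*(-1084) = (-346/(-445) + (111/91)/(-618)) - 281*(-1084) = (-346*(-1/445) + (111/91)*(-1/618)) + 304604 = (346/445 - 37/18746) + 304604 = 6469651/8341970 + 304604 = 2541003899531/8341970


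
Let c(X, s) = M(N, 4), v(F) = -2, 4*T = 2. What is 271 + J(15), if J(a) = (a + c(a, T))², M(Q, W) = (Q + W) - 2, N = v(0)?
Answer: 496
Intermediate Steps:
T = ½ (T = (¼)*2 = ½ ≈ 0.50000)
N = -2
M(Q, W) = -2 + Q + W
c(X, s) = 0 (c(X, s) = -2 - 2 + 4 = 0)
J(a) = a² (J(a) = (a + 0)² = a²)
271 + J(15) = 271 + 15² = 271 + 225 = 496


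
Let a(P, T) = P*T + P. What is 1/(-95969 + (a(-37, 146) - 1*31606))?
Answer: -1/133014 ≈ -7.5180e-6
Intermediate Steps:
a(P, T) = P + P*T
1/(-95969 + (a(-37, 146) - 1*31606)) = 1/(-95969 + (-37*(1 + 146) - 1*31606)) = 1/(-95969 + (-37*147 - 31606)) = 1/(-95969 + (-5439 - 31606)) = 1/(-95969 - 37045) = 1/(-133014) = -1/133014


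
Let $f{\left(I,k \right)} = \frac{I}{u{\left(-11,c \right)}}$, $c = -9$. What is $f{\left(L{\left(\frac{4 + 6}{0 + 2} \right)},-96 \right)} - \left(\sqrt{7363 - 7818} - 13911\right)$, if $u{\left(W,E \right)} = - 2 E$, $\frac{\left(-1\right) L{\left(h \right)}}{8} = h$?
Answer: $\frac{125179}{9} - i \sqrt{455} \approx 13909.0 - 21.331 i$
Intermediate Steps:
$L{\left(h \right)} = - 8 h$
$f{\left(I,k \right)} = \frac{I}{18}$ ($f{\left(I,k \right)} = \frac{I}{\left(-2\right) \left(-9\right)} = \frac{I}{18}$)
$f{\left(L{\left(\frac{4 + 6}{0 + 2} \right)},-96 \right)} - \left(\sqrt{7363 - 7818} - 13911\right) = \frac{\left(-8\right) \frac{4 + 6}{0 + 2}}{18} - \left(\sqrt{7363 - 7818} - 13911\right) = \frac{\left(-8\right) \frac{10}{2}}{18} - \left(\sqrt{-455} - 13911\right) = \frac{\left(-8\right) 10 \cdot \frac{1}{2}}{18} - \left(i \sqrt{455} - 13911\right) = \frac{\left(-8\right) 5}{18} - \left(-13911 + i \sqrt{455}\right) = \frac{1}{18} \left(-40\right) + \left(13911 - i \sqrt{455}\right) = - \frac{20}{9} + \left(13911 - i \sqrt{455}\right) = \frac{125179}{9} - i \sqrt{455}$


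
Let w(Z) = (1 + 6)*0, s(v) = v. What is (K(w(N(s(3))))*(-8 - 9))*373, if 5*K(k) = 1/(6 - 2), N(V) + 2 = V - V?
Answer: -6341/20 ≈ -317.05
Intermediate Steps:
N(V) = -2 (N(V) = -2 + (V - V) = -2 + 0 = -2)
w(Z) = 0 (w(Z) = 7*0 = 0)
K(k) = 1/20 (K(k) = 1/(5*(6 - 2)) = (1/5)/4 = (1/5)*(1/4) = 1/20)
(K(w(N(s(3))))*(-8 - 9))*373 = ((-8 - 9)/20)*373 = ((1/20)*(-17))*373 = -17/20*373 = -6341/20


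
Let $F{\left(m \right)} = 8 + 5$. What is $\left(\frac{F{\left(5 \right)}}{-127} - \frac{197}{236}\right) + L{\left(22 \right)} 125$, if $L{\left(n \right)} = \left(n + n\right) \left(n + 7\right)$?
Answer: $\frac{4780505913}{29972} \approx 1.595 \cdot 10^{5}$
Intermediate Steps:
$F{\left(m \right)} = 13$
$L{\left(n \right)} = 2 n \left(7 + n\right)$
$\left(\frac{F{\left(5 \right)}}{-127} - \frac{197}{236}\right) + L{\left(22 \right)} 125 = \left(\frac{13}{-127} - \frac{197}{236}\right) + 2 \cdot 22 \left(7 + 22\right) 125 = \left(13 \left(- \frac{1}{127}\right) - \frac{197}{236}\right) + 2 \cdot 22 \cdot 29 \cdot 125 = \left(- \frac{13}{127} - \frac{197}{236}\right) + 1276 \cdot 125 = - \frac{28087}{29972} + 159500 = \frac{4780505913}{29972}$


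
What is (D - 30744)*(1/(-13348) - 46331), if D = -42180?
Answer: 11274527851659/3337 ≈ 3.3786e+9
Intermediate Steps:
(D - 30744)*(1/(-13348) - 46331) = (-42180 - 30744)*(1/(-13348) - 46331) = -72924*(-1/13348 - 46331) = -72924*(-618426189/13348) = 11274527851659/3337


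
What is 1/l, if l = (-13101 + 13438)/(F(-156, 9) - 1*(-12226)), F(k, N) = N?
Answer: 12235/337 ≈ 36.306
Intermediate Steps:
l = 337/12235 (l = (-13101 + 13438)/(9 - 1*(-12226)) = 337/(9 + 12226) = 337/12235 ≈ 0.027544)
1/l = 1/(337/12235) = 12235/337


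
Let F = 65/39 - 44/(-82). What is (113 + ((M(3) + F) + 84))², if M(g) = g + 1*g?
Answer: 637057600/15129 ≈ 42108.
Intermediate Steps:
F = 271/123 (F = 65*(1/39) - 44*(-1/82) = 5/3 + 22/41 = 271/123 ≈ 2.2033)
M(g) = 2*g (M(g) = g + g = 2*g)
(113 + ((M(3) + F) + 84))² = (113 + ((2*3 + 271/123) + 84))² = (113 + ((6 + 271/123) + 84))² = (113 + (1009/123 + 84))² = (113 + 11341/123)² = (25240/123)² = 637057600/15129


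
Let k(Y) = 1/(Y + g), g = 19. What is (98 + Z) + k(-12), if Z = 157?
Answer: 1786/7 ≈ 255.14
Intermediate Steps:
k(Y) = 1/(19 + Y) (k(Y) = 1/(Y + 19) = 1/(19 + Y))
(98 + Z) + k(-12) = (98 + 157) + 1/(19 - 12) = 255 + 1/7 = 255 + ⅐ = 1786/7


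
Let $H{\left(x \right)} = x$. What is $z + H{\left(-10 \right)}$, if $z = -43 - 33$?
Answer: $-86$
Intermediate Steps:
$z = -76$ ($z = -43 - 33 = -76$)
$z + H{\left(-10 \right)} = -76 - 10 = -86$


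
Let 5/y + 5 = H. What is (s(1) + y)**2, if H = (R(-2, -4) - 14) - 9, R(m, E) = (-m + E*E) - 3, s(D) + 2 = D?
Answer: 324/169 ≈ 1.9172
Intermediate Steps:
s(D) = -2 + D
R(m, E) = -3 + E**2 - m (R(m, E) = (-m + E**2) - 3 = (E**2 - m) - 3 = -3 + E**2 - m)
H = -8 (H = ((-3 + (-4)**2 - 1*(-2)) - 14) - 9 = ((-3 + 16 + 2) - 14) - 9 = (15 - 14) - 9 = 1 - 9 = -8)
y = -5/13 (y = 5/(-5 - 8) = 5/(-13) = 5*(-1/13) = -5/13 ≈ -0.38462)
(s(1) + y)**2 = ((-2 + 1) - 5/13)**2 = (-1 - 5/13)**2 = (-18/13)**2 = 324/169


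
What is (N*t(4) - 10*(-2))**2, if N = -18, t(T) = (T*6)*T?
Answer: 2917264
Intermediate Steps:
t(T) = 6*T**2 (t(T) = (6*T)*T = 6*T**2)
(N*t(4) - 10*(-2))**2 = (-108*4**2 - 10*(-2))**2 = (-108*16 - 1*(-20))**2 = (-18*96 + 20)**2 = (-1728 + 20)**2 = (-1708)**2 = 2917264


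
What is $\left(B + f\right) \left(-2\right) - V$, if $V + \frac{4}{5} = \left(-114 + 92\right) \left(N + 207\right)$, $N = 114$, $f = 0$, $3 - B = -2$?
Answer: $\frac{35264}{5} \approx 7052.8$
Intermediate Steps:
$B = 5$ ($B = 3 - -2 = 3 + 2 = 5$)
$V = - \frac{35314}{5}$ ($V = - \frac{4}{5} + \left(-114 + 92\right) \left(114 + 207\right) = - \frac{4}{5} - 7062 = - \frac{35314}{5} \approx -7062.8$)
$\left(B + f\right) \left(-2\right) - V = \left(5 + 0\right) \left(-2\right) - - \frac{35314}{5} = 5 \left(-2\right) + \frac{35314}{5} = -10 + \frac{35314}{5} = \frac{35264}{5}$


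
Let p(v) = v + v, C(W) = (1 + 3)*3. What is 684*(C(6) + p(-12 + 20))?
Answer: 19152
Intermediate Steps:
C(W) = 12 (C(W) = 4*3 = 12)
p(v) = 2*v
684*(C(6) + p(-12 + 20)) = 684*(12 + 2*(-12 + 20)) = 684*(12 + 2*8) = 684*(12 + 16) = 684*28 = 19152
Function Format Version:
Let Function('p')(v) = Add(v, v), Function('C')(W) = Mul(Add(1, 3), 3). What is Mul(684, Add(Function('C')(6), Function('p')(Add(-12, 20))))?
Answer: 19152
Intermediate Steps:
Function('C')(W) = 12 (Function('C')(W) = Mul(4, 3) = 12)
Function('p')(v) = Mul(2, v)
Mul(684, Add(Function('C')(6), Function('p')(Add(-12, 20)))) = Mul(684, Add(12, Mul(2, Add(-12, 20)))) = Mul(684, Add(12, Mul(2, 8))) = Mul(684, Add(12, 16)) = Mul(684, 28) = 19152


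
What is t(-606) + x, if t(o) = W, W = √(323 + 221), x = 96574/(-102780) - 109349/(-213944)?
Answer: -2355634409/5497291080 + 4*√34 ≈ 22.895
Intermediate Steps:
x = -2355634409/5497291080 (x = 96574*(-1/102780) - 109349*(-1/213944) = -48287/51390 + 109349/213944 = -2355634409/5497291080 ≈ -0.42851)
W = 4*√34 (W = √544 = 4*√34 ≈ 23.324)
t(o) = 4*√34
t(-606) + x = 4*√34 - 2355634409/5497291080 = -2355634409/5497291080 + 4*√34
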